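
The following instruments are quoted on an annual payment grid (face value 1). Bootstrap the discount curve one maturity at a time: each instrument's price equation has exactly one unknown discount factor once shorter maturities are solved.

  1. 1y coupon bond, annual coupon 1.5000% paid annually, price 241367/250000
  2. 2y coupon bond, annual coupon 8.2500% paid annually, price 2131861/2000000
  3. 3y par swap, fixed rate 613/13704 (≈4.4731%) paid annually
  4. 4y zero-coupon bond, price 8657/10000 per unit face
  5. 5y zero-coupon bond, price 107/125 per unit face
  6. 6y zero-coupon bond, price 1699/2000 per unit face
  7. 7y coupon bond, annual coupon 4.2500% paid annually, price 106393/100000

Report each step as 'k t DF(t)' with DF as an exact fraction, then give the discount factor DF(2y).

step 1 [1y] bond c/1=3/200: DF=(241367/250000 − 3/200·(0))/(1+3/200) = 1189/1250 ≈ 0.951200
step 2 [2y] bond c/1=33/400: DF=(2131861/2000000 − 33/400·(0.951200))/(1+33/400) = 4561/5000 ≈ 0.912200
step 3 [3y] swap r/1=613/13704: DF=(1 − 613/13704·(0.951200+0.912200))/(1+613/13704) = 4387/5000 ≈ 0.877400
step 4 [4y] zero: DF = P = 8657/10000 ≈ 0.865700
step 5 [5y] zero: DF = P = 107/125 ≈ 0.856000
step 6 [6y] zero: DF = P = 1699/2000 ≈ 0.849500
step 7 [7y] bond c/1=17/400: DF=(106393/100000 − 17/400·(0.951200+0.912200+0.877400+0.865700+0.856000+0.849500))/(1+17/400) = 201/250 ≈ 0.804000

1 1 1189/1250
2 2 4561/5000
3 3 4387/5000
4 4 8657/10000
5 5 107/125
6 6 1699/2000
7 7 201/250
DF(2y) = 4561/5000 ≈ 0.912200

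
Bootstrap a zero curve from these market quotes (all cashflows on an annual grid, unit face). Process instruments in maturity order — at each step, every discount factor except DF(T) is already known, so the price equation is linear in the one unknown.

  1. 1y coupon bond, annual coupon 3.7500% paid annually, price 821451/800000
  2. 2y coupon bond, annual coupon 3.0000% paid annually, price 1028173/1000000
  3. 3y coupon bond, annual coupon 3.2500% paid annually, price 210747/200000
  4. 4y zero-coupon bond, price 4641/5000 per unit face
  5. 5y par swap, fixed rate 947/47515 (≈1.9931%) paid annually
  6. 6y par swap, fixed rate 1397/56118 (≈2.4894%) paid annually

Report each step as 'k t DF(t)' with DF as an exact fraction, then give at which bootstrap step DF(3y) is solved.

step 1 [1y] bond c/1=3/80: DF=(821451/800000 − 3/80·(0))/(1+3/80) = 9897/10000 ≈ 0.989700
step 2 [2y] bond c/1=3/100: DF=(1028173/1000000 − 3/100·(0.989700))/(1+3/100) = 4847/5000 ≈ 0.969400
step 3 [3y] bond c/1=13/400: DF=(210747/200000 − 13/400·(0.989700+0.969400))/(1+13/400) = 9589/10000 ≈ 0.958900
step 4 [4y] zero: DF = P = 4641/5000 ≈ 0.928200
step 5 [5y] swap r/1=947/47515: DF=(1 − 947/47515·(0.989700+0.969400+0.958900+0.928200))/(1+947/47515) = 9053/10000 ≈ 0.905300
step 6 [6y] swap r/1=1397/56118: DF=(1 − 1397/56118·(0.989700+0.969400+0.958900+0.928200+0.905300))/(1+1397/56118) = 8603/10000 ≈ 0.860300

1 1 9897/10000
2 2 4847/5000
3 3 9589/10000
4 4 4641/5000
5 5 9053/10000
6 6 8603/10000
DF(3y) is solved at step 3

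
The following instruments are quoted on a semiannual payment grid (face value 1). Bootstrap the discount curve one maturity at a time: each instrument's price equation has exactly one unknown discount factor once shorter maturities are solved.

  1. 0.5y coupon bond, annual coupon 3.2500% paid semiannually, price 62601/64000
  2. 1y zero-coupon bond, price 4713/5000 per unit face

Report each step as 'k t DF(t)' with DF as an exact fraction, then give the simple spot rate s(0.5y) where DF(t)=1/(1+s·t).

1 1/2 77/80
2 1 4713/5000
s(0.5y) = (1/(77/80) − 1)/(1/2) = 6/77 ≈ 7.7922%

step 1 [0.5y] bond c/2=13/800: DF=(62601/64000 − 13/800·(0))/(1+13/800) = 77/80 ≈ 0.962500
step 2 [1y] zero: DF = P = 4713/5000 ≈ 0.942600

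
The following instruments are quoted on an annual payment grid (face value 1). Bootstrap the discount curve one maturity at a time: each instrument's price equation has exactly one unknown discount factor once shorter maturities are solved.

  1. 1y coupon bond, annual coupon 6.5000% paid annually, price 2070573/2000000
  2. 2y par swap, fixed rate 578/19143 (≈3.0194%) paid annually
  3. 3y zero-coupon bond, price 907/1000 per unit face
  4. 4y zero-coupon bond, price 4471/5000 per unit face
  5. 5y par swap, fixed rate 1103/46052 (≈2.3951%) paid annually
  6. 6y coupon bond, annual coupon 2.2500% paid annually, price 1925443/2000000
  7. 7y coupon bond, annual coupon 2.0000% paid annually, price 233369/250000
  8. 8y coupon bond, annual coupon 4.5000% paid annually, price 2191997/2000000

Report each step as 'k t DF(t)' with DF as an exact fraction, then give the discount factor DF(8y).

step 1 [1y] bond c/1=13/200: DF=(2070573/2000000 − 13/200·(0))/(1+13/200) = 9721/10000 ≈ 0.972100
step 2 [2y] swap r/1=578/19143: DF=(1 − 578/19143·(0.972100))/(1+578/19143) = 4711/5000 ≈ 0.942200
step 3 [3y] zero: DF = P = 907/1000 ≈ 0.907000
step 4 [4y] zero: DF = P = 4471/5000 ≈ 0.894200
step 5 [5y] swap r/1=1103/46052: DF=(1 − 1103/46052·(0.972100+0.942200+0.907000+0.894200))/(1+1103/46052) = 8897/10000 ≈ 0.889700
step 6 [6y] bond c/1=9/400: DF=(1925443/2000000 − 9/400·(0.972100+0.942200+0.907000+0.894200+0.889700))/(1+9/400) = 4201/5000 ≈ 0.840200
step 7 [7y] bond c/1=1/50: DF=(233369/250000 − 1/50·(0.972100+0.942200+0.907000+0.894200+0.889700+0.840200))/(1+1/50) = 2021/2500 ≈ 0.808400
step 8 [8y] bond c/1=9/200: DF=(2191997/2000000 − 9/200·(0.972100+0.942200+0.907000+0.894200+0.889700+0.840200+0.808400))/(1+9/200) = 1559/2000 ≈ 0.779500

1 1 9721/10000
2 2 4711/5000
3 3 907/1000
4 4 4471/5000
5 5 8897/10000
6 6 4201/5000
7 7 2021/2500
8 8 1559/2000
DF(8y) = 1559/2000 ≈ 0.779500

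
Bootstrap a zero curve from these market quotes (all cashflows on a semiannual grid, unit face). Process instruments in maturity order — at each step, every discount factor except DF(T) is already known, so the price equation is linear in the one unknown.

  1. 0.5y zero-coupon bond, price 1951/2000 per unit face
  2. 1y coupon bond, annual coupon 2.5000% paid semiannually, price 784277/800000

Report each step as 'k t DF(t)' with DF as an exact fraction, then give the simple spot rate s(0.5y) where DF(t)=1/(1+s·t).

step 1 [0.5y] zero: DF = P = 1951/2000 ≈ 0.975500
step 2 [1y] bond c/2=1/80: DF=(784277/800000 − 1/80·(0.975500))/(1+1/80) = 4781/5000 ≈ 0.956200

1 1/2 1951/2000
2 1 4781/5000
s(0.5y) = (1/(1951/2000) − 1)/(1/2) = 98/1951 ≈ 5.0231%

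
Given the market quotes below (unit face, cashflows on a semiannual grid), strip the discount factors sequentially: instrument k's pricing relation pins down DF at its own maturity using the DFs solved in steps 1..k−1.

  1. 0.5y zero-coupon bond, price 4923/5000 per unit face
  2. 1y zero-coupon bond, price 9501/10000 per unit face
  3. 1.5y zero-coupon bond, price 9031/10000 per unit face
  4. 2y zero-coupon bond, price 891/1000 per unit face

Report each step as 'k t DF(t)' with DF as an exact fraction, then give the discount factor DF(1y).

1 1/2 4923/5000
2 1 9501/10000
3 3/2 9031/10000
4 2 891/1000
DF(1y) = 9501/10000 ≈ 0.950100

step 1 [0.5y] zero: DF = P = 4923/5000 ≈ 0.984600
step 2 [1y] zero: DF = P = 9501/10000 ≈ 0.950100
step 3 [1.5y] zero: DF = P = 9031/10000 ≈ 0.903100
step 4 [2y] zero: DF = P = 891/1000 ≈ 0.891000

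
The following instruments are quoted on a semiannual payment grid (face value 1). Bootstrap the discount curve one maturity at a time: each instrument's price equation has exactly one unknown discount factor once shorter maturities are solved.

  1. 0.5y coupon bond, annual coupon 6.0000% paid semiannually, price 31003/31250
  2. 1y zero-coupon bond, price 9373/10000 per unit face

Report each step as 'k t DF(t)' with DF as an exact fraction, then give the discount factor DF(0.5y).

step 1 [0.5y] bond c/2=3/100: DF=(31003/31250 − 3/100·(0))/(1+3/100) = 602/625 ≈ 0.963200
step 2 [1y] zero: DF = P = 9373/10000 ≈ 0.937300

1 1/2 602/625
2 1 9373/10000
DF(0.5y) = 602/625 ≈ 0.963200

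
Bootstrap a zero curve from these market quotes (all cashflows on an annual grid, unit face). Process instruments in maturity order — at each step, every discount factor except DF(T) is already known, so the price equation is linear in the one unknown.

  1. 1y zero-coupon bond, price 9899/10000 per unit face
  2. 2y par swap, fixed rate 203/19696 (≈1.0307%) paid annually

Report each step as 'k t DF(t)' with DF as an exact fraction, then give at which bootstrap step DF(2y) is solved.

1 1 9899/10000
2 2 9797/10000
DF(2y) is solved at step 2

step 1 [1y] zero: DF = P = 9899/10000 ≈ 0.989900
step 2 [2y] swap r/1=203/19696: DF=(1 − 203/19696·(0.989900))/(1+203/19696) = 9797/10000 ≈ 0.979700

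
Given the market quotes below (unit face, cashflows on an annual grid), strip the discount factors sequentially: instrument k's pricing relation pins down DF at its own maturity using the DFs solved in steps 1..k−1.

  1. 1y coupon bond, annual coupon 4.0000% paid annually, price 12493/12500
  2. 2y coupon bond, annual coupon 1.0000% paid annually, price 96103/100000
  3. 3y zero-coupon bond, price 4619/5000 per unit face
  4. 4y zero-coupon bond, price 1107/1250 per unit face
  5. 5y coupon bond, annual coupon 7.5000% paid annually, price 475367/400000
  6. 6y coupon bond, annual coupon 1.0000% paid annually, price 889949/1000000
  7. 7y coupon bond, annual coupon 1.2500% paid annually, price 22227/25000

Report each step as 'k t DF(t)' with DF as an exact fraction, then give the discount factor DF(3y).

step 1 [1y] bond c/1=1/25: DF=(12493/12500 − 1/25·(0))/(1+1/25) = 961/1000 ≈ 0.961000
step 2 [2y] bond c/1=1/100: DF=(96103/100000 − 1/100·(0.961000))/(1+1/100) = 471/500 ≈ 0.942000
step 3 [3y] zero: DF = P = 4619/5000 ≈ 0.923800
step 4 [4y] zero: DF = P = 1107/1250 ≈ 0.885600
step 5 [5y] bond c/1=3/40: DF=(475367/400000 − 3/40·(0.961000+0.942000+0.923800+0.885600))/(1+3/40) = 1693/2000 ≈ 0.846500
step 6 [6y] bond c/1=1/100: DF=(889949/1000000 − 1/100·(0.961000+0.942000+0.923800+0.885600+0.846500))/(1+1/100) = 209/250 ≈ 0.836000
step 7 [7y] bond c/1=1/80: DF=(22227/25000 − 1/80·(0.961000+0.942000+0.923800+0.885600+0.846500+0.836000))/(1+1/80) = 1623/2000 ≈ 0.811500

1 1 961/1000
2 2 471/500
3 3 4619/5000
4 4 1107/1250
5 5 1693/2000
6 6 209/250
7 7 1623/2000
DF(3y) = 4619/5000 ≈ 0.923800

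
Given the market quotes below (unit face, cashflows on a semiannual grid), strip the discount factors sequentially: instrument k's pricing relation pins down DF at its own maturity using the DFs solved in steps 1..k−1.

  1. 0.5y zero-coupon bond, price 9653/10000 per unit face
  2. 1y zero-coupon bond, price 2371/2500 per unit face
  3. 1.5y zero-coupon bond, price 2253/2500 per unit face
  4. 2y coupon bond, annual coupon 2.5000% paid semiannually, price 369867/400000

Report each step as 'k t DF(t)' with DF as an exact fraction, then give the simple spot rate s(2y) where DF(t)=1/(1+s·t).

step 1 [0.5y] zero: DF = P = 9653/10000 ≈ 0.965300
step 2 [1y] zero: DF = P = 2371/2500 ≈ 0.948400
step 3 [1.5y] zero: DF = P = 2253/2500 ≈ 0.901200
step 4 [2y] bond c/2=1/80: DF=(369867/400000 − 1/80·(0.965300+0.948400+0.901200))/(1+1/80) = 1757/2000 ≈ 0.878500

1 1/2 9653/10000
2 1 2371/2500
3 3/2 2253/2500
4 2 1757/2000
s(2y) = (1/(1757/2000) − 1)/(2) = 243/3514 ≈ 6.9152%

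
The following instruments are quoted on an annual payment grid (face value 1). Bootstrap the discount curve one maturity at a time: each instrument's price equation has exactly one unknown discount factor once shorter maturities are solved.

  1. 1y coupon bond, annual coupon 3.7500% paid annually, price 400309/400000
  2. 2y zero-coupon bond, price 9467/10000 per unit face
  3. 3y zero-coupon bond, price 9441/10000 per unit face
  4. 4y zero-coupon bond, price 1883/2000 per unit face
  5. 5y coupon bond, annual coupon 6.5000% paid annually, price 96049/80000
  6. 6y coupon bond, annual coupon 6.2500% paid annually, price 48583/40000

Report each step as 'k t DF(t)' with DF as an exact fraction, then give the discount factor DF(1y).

step 1 [1y] bond c/1=3/80: DF=(400309/400000 − 3/80·(0))/(1+3/80) = 4823/5000 ≈ 0.964600
step 2 [2y] zero: DF = P = 9467/10000 ≈ 0.946700
step 3 [3y] zero: DF = P = 9441/10000 ≈ 0.944100
step 4 [4y] zero: DF = P = 1883/2000 ≈ 0.941500
step 5 [5y] bond c/1=13/200: DF=(96049/80000 − 13/200·(0.964600+0.946700+0.944100+0.941500))/(1+13/200) = 2239/2500 ≈ 0.895600
step 6 [6y] bond c/1=1/16: DF=(48583/40000 − 1/16·(0.964600+0.946700+0.944100+0.941500+0.895600))/(1+1/16) = 8671/10000 ≈ 0.867100

1 1 4823/5000
2 2 9467/10000
3 3 9441/10000
4 4 1883/2000
5 5 2239/2500
6 6 8671/10000
DF(1y) = 4823/5000 ≈ 0.964600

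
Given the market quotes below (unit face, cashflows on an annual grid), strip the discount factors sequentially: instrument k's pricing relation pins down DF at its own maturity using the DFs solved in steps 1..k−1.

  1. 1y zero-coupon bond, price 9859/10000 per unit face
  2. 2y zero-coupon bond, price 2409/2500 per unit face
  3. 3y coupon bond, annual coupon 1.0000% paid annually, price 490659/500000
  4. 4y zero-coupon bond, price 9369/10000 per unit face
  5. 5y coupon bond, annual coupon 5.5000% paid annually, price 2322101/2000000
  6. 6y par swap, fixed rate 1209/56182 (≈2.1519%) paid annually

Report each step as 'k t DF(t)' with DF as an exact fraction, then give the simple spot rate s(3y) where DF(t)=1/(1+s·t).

1 1 9859/10000
2 2 2409/2500
3 3 9523/10000
4 4 9369/10000
5 5 2251/2500
6 6 8791/10000
s(3y) = (1/(9523/10000) − 1)/(3) = 159/9523 ≈ 1.6696%

step 1 [1y] zero: DF = P = 9859/10000 ≈ 0.985900
step 2 [2y] zero: DF = P = 2409/2500 ≈ 0.963600
step 3 [3y] bond c/1=1/100: DF=(490659/500000 − 1/100·(0.985900+0.963600))/(1+1/100) = 9523/10000 ≈ 0.952300
step 4 [4y] zero: DF = P = 9369/10000 ≈ 0.936900
step 5 [5y] bond c/1=11/200: DF=(2322101/2000000 − 11/200·(0.985900+0.963600+0.952300+0.936900))/(1+11/200) = 2251/2500 ≈ 0.900400
step 6 [6y] swap r/1=1209/56182: DF=(1 − 1209/56182·(0.985900+0.963600+0.952300+0.936900+0.900400))/(1+1209/56182) = 8791/10000 ≈ 0.879100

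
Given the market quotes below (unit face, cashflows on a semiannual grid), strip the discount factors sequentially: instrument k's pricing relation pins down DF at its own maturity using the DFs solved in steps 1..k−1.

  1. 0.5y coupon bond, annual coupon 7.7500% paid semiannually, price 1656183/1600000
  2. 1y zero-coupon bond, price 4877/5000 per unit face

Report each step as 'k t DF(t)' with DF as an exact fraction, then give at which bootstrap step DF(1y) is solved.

1 1/2 1993/2000
2 1 4877/5000
DF(1y) is solved at step 2

step 1 [0.5y] bond c/2=31/800: DF=(1656183/1600000 − 31/800·(0))/(1+31/800) = 1993/2000 ≈ 0.996500
step 2 [1y] zero: DF = P = 4877/5000 ≈ 0.975400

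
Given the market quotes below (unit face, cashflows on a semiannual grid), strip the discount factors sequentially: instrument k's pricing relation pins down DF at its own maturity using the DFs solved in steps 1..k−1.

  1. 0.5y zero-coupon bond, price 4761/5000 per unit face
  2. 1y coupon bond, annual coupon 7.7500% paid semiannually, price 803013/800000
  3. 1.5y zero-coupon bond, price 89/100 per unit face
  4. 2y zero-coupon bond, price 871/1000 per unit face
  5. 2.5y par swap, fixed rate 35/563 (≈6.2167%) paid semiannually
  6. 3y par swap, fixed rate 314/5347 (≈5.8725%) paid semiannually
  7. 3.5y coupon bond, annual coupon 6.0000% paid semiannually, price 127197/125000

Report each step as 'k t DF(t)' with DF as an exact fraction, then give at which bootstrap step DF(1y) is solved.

1 1/2 4761/5000
2 1 2327/2500
3 3/2 89/100
4 2 871/1000
5 5/2 43/50
6 3 843/1000
7 7/2 4161/5000
DF(1y) is solved at step 2

step 1 [0.5y] zero: DF = P = 4761/5000 ≈ 0.952200
step 2 [1y] bond c/2=31/800: DF=(803013/800000 − 31/800·(0.952200))/(1+31/800) = 2327/2500 ≈ 0.930800
step 3 [1.5y] zero: DF = P = 89/100 ≈ 0.890000
step 4 [2y] zero: DF = P = 871/1000 ≈ 0.871000
step 5 [2.5y] swap r/2=35/1126: DF=(1 − 35/1126·(0.952200+0.930800+0.890000+0.871000))/(1+35/1126) = 43/50 ≈ 0.860000
step 6 [3y] swap r/2=157/5347: DF=(1 − 157/5347·(0.952200+0.930800+0.890000+0.871000+0.860000))/(1+157/5347) = 843/1000 ≈ 0.843000
step 7 [3.5y] bond c/2=3/100: DF=(127197/125000 − 3/100·(0.952200+0.930800+0.890000+0.871000+0.860000+0.843000))/(1+3/100) = 4161/5000 ≈ 0.832200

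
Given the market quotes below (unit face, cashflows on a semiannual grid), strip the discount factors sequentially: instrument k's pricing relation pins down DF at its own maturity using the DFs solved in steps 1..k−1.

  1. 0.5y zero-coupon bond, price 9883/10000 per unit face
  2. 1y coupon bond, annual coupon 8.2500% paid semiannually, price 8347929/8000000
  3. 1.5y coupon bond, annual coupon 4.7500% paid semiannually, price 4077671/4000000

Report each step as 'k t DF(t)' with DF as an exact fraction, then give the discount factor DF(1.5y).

1 1/2 9883/10000
2 1 963/1000
3 3/2 1901/2000
DF(1.5y) = 1901/2000 ≈ 0.950500

step 1 [0.5y] zero: DF = P = 9883/10000 ≈ 0.988300
step 2 [1y] bond c/2=33/800: DF=(8347929/8000000 − 33/800·(0.988300))/(1+33/800) = 963/1000 ≈ 0.963000
step 3 [1.5y] bond c/2=19/800: DF=(4077671/4000000 − 19/800·(0.988300+0.963000))/(1+19/800) = 1901/2000 ≈ 0.950500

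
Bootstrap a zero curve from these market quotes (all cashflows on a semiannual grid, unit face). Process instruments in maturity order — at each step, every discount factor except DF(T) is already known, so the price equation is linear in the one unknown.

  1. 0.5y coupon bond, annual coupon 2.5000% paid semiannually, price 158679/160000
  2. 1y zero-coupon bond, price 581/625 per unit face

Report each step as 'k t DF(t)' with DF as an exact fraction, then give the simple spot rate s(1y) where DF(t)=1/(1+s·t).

1 1/2 1959/2000
2 1 581/625
s(1y) = (1/(581/625) − 1)/(1) = 44/581 ≈ 7.5731%

step 1 [0.5y] bond c/2=1/80: DF=(158679/160000 − 1/80·(0))/(1+1/80) = 1959/2000 ≈ 0.979500
step 2 [1y] zero: DF = P = 581/625 ≈ 0.929600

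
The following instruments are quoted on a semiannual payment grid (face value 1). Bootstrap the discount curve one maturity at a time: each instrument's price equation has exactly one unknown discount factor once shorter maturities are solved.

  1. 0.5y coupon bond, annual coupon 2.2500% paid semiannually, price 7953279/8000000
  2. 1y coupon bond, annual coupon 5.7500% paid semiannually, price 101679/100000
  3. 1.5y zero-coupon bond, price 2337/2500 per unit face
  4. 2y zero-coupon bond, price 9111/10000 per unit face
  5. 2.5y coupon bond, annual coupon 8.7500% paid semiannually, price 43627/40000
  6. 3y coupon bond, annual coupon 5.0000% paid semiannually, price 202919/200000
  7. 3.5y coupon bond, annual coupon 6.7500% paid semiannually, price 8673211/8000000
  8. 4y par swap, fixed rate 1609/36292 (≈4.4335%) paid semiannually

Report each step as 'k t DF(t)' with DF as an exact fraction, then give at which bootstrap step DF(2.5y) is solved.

1 1/2 9831/10000
2 1 9609/10000
3 3/2 2337/2500
4 2 9111/10000
5 5/2 8861/10000
6 3 4379/5000
7 7/2 347/400
8 4 8391/10000
DF(2.5y) is solved at step 5

step 1 [0.5y] bond c/2=9/800: DF=(7953279/8000000 − 9/800·(0))/(1+9/800) = 9831/10000 ≈ 0.983100
step 2 [1y] bond c/2=23/800: DF=(101679/100000 − 23/800·(0.983100))/(1+23/800) = 9609/10000 ≈ 0.960900
step 3 [1.5y] zero: DF = P = 2337/2500 ≈ 0.934800
step 4 [2y] zero: DF = P = 9111/10000 ≈ 0.911100
step 5 [2.5y] bond c/2=7/160: DF=(43627/40000 − 7/160·(0.983100+0.960900+0.934800+0.911100))/(1+7/160) = 8861/10000 ≈ 0.886100
step 6 [3y] bond c/2=1/40: DF=(202919/200000 − 1/40·(0.983100+0.960900+0.934800+0.911100+0.886100))/(1+1/40) = 4379/5000 ≈ 0.875800
step 7 [3.5y] bond c/2=27/800: DF=(8673211/8000000 − 27/800·(0.983100+0.960900+0.934800+0.911100+0.886100+0.875800))/(1+27/800) = 347/400 ≈ 0.867500
step 8 [4y] swap r/2=1609/72584: DF=(1 − 1609/72584·(0.983100+0.960900+0.934800+0.911100+0.886100+0.875800+0.867500))/(1+1609/72584) = 8391/10000 ≈ 0.839100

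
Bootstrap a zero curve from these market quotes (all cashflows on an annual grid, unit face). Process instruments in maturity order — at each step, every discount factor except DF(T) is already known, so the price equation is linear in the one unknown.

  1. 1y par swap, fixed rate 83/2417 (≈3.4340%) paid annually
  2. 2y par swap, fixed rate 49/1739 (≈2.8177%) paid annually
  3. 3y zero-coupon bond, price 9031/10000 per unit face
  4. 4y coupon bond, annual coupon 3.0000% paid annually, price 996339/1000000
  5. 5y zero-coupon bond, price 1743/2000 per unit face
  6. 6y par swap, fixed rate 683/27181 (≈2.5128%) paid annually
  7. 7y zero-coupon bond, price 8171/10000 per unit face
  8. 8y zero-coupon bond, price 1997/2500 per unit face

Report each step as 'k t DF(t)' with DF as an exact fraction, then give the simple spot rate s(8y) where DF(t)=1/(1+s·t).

1 1 2417/2500
2 2 9461/10000
3 3 9031/10000
4 4 8853/10000
5 5 1743/2000
6 6 4317/5000
7 7 8171/10000
8 8 1997/2500
s(8y) = (1/(1997/2500) − 1)/(8) = 503/15976 ≈ 3.1485%

step 1 [1y] swap r/1=83/2417: DF=(1 − 83/2417·(0))/(1+83/2417) = 2417/2500 ≈ 0.966800
step 2 [2y] swap r/1=49/1739: DF=(1 − 49/1739·(0.966800))/(1+49/1739) = 9461/10000 ≈ 0.946100
step 3 [3y] zero: DF = P = 9031/10000 ≈ 0.903100
step 4 [4y] bond c/1=3/100: DF=(996339/1000000 − 3/100·(0.966800+0.946100+0.903100))/(1+3/100) = 8853/10000 ≈ 0.885300
step 5 [5y] zero: DF = P = 1743/2000 ≈ 0.871500
step 6 [6y] swap r/1=683/27181: DF=(1 − 683/27181·(0.966800+0.946100+0.903100+0.885300+0.871500))/(1+683/27181) = 4317/5000 ≈ 0.863400
step 7 [7y] zero: DF = P = 8171/10000 ≈ 0.817100
step 8 [8y] zero: DF = P = 1997/2500 ≈ 0.798800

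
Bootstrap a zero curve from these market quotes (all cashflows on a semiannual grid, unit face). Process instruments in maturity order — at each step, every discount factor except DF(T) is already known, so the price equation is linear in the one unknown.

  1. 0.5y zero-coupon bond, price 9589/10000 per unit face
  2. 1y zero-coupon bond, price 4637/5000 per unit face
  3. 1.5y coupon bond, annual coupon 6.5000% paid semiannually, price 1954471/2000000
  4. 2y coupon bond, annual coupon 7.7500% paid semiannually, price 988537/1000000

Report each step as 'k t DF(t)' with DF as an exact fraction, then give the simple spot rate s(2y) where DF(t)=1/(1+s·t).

1 1/2 9589/10000
2 1 4637/5000
3 3/2 8871/10000
4 2 4241/5000
s(2y) = (1/(4241/5000) − 1)/(2) = 759/8482 ≈ 8.9484%

step 1 [0.5y] zero: DF = P = 9589/10000 ≈ 0.958900
step 2 [1y] zero: DF = P = 4637/5000 ≈ 0.927400
step 3 [1.5y] bond c/2=13/400: DF=(1954471/2000000 − 13/400·(0.958900+0.927400))/(1+13/400) = 8871/10000 ≈ 0.887100
step 4 [2y] bond c/2=31/800: DF=(988537/1000000 − 31/800·(0.958900+0.927400+0.887100))/(1+31/800) = 4241/5000 ≈ 0.848200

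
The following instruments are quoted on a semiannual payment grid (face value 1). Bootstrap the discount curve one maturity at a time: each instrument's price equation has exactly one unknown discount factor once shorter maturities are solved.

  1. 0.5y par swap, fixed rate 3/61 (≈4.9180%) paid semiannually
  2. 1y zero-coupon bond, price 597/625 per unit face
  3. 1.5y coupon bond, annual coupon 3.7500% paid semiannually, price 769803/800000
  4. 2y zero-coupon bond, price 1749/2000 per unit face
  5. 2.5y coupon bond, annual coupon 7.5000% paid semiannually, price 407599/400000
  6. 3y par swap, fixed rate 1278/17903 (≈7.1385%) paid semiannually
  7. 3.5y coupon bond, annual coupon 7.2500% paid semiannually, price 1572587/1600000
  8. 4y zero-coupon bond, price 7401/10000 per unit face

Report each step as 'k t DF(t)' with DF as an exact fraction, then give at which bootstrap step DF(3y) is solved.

step 1 [0.5y] swap r/2=3/122: DF=(1 − 3/122·(0))/(1+3/122) = 122/125 ≈ 0.976000
step 2 [1y] zero: DF = P = 597/625 ≈ 0.955200
step 3 [1.5y] bond c/2=3/160: DF=(769803/800000 − 3/160·(0.976000+0.955200))/(1+3/160) = 909/1000 ≈ 0.909000
step 4 [2y] zero: DF = P = 1749/2000 ≈ 0.874500
step 5 [2.5y] bond c/2=3/80: DF=(407599/400000 − 3/80·(0.976000+0.955200+0.909000+0.874500))/(1+3/80) = 8479/10000 ≈ 0.847900
step 6 [3y] swap r/2=639/17903: DF=(1 − 639/17903·(0.976000+0.955200+0.909000+0.874500+0.847900))/(1+639/17903) = 8083/10000 ≈ 0.808300
step 7 [3.5y] bond c/2=29/800: DF=(1572587/1600000 − 29/800·(0.976000+0.955200+0.909000+0.874500+0.847900+0.808300))/(1+29/800) = 3803/5000 ≈ 0.760600
step 8 [4y] zero: DF = P = 7401/10000 ≈ 0.740100

1 1/2 122/125
2 1 597/625
3 3/2 909/1000
4 2 1749/2000
5 5/2 8479/10000
6 3 8083/10000
7 7/2 3803/5000
8 4 7401/10000
DF(3y) is solved at step 6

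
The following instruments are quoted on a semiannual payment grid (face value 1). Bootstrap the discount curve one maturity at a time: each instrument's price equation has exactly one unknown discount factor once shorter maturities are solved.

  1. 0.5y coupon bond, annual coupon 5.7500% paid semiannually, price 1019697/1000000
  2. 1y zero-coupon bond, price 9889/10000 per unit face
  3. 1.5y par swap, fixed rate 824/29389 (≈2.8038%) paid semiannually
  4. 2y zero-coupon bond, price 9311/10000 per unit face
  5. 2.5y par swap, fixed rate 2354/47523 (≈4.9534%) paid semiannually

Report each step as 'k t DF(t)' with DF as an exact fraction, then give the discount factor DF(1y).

1 1/2 1239/1250
2 1 9889/10000
3 3/2 2397/2500
4 2 9311/10000
5 5/2 8823/10000
DF(1y) = 9889/10000 ≈ 0.988900

step 1 [0.5y] bond c/2=23/800: DF=(1019697/1000000 − 23/800·(0))/(1+23/800) = 1239/1250 ≈ 0.991200
step 2 [1y] zero: DF = P = 9889/10000 ≈ 0.988900
step 3 [1.5y] swap r/2=412/29389: DF=(1 − 412/29389·(0.991200+0.988900))/(1+412/29389) = 2397/2500 ≈ 0.958800
step 4 [2y] zero: DF = P = 9311/10000 ≈ 0.931100
step 5 [2.5y] swap r/2=1177/47523: DF=(1 − 1177/47523·(0.991200+0.988900+0.958800+0.931100))/(1+1177/47523) = 8823/10000 ≈ 0.882300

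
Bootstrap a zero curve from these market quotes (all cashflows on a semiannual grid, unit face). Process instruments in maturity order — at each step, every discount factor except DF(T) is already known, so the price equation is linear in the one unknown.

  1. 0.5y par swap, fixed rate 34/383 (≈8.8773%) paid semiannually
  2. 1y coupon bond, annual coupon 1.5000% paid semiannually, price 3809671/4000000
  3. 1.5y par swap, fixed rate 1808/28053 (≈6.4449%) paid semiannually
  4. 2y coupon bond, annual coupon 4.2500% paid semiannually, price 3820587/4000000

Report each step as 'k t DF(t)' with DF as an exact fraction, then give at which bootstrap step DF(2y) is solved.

1 1/2 383/400
2 1 4691/5000
3 3/2 1137/1250
4 2 8769/10000
DF(2y) is solved at step 4

step 1 [0.5y] swap r/2=17/383: DF=(1 − 17/383·(0))/(1+17/383) = 383/400 ≈ 0.957500
step 2 [1y] bond c/2=3/400: DF=(3809671/4000000 − 3/400·(0.957500))/(1+3/400) = 4691/5000 ≈ 0.938200
step 3 [1.5y] swap r/2=904/28053: DF=(1 − 904/28053·(0.957500+0.938200))/(1+904/28053) = 1137/1250 ≈ 0.909600
step 4 [2y] bond c/2=17/800: DF=(3820587/4000000 − 17/800·(0.957500+0.938200+0.909600))/(1+17/800) = 8769/10000 ≈ 0.876900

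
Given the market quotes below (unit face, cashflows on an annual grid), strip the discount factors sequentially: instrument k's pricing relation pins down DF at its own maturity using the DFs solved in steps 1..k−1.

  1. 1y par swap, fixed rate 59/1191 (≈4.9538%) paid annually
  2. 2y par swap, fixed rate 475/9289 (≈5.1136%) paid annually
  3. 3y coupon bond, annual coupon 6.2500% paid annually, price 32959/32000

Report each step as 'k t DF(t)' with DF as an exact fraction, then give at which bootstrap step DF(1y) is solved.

step 1 [1y] swap r/1=59/1191: DF=(1 − 59/1191·(0))/(1+59/1191) = 1191/1250 ≈ 0.952800
step 2 [2y] swap r/1=475/9289: DF=(1 − 475/9289·(0.952800))/(1+475/9289) = 181/200 ≈ 0.905000
step 3 [3y] bond c/1=1/16: DF=(32959/32000 − 1/16·(0.952800+0.905000))/(1+1/16) = 8601/10000 ≈ 0.860100

1 1 1191/1250
2 2 181/200
3 3 8601/10000
DF(1y) is solved at step 1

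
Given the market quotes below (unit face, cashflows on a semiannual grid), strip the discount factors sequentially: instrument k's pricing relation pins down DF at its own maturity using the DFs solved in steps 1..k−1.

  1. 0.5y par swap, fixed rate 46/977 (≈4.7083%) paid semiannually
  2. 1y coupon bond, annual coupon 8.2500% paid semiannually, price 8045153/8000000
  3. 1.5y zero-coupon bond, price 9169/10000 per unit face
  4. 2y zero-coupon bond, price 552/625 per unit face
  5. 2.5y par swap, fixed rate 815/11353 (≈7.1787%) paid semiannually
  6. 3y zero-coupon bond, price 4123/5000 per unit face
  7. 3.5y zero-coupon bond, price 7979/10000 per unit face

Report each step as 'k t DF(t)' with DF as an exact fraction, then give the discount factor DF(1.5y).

step 1 [0.5y] swap r/2=23/977: DF=(1 − 23/977·(0))/(1+23/977) = 977/1000 ≈ 0.977000
step 2 [1y] bond c/2=33/800: DF=(8045153/8000000 − 33/800·(0.977000))/(1+33/800) = 9271/10000 ≈ 0.927100
step 3 [1.5y] zero: DF = P = 9169/10000 ≈ 0.916900
step 4 [2y] zero: DF = P = 552/625 ≈ 0.883200
step 5 [2.5y] swap r/2=815/22706: DF=(1 − 815/22706·(0.977000+0.927100+0.916900+0.883200))/(1+815/22706) = 837/1000 ≈ 0.837000
step 6 [3y] zero: DF = P = 4123/5000 ≈ 0.824600
step 7 [3.5y] zero: DF = P = 7979/10000 ≈ 0.797900

1 1/2 977/1000
2 1 9271/10000
3 3/2 9169/10000
4 2 552/625
5 5/2 837/1000
6 3 4123/5000
7 7/2 7979/10000
DF(1.5y) = 9169/10000 ≈ 0.916900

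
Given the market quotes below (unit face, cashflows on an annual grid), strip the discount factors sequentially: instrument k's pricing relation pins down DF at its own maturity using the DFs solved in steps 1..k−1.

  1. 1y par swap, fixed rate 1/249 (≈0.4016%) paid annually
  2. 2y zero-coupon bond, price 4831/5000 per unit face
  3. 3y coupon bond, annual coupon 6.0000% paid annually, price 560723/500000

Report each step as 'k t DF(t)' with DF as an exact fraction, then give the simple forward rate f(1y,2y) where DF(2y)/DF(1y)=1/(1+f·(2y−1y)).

step 1 [1y] swap r/1=1/249: DF=(1 − 1/249·(0))/(1+1/249) = 249/250 ≈ 0.996000
step 2 [2y] zero: DF = P = 4831/5000 ≈ 0.966200
step 3 [3y] bond c/1=3/50: DF=(560723/500000 − 3/50·(0.996000+0.966200))/(1+3/50) = 9469/10000 ≈ 0.946900

1 1 249/250
2 2 4831/5000
3 3 9469/10000
f(1y,2y) = ((249/250)/(4831/5000) − 1)/(1) = 149/4831 ≈ 3.0842%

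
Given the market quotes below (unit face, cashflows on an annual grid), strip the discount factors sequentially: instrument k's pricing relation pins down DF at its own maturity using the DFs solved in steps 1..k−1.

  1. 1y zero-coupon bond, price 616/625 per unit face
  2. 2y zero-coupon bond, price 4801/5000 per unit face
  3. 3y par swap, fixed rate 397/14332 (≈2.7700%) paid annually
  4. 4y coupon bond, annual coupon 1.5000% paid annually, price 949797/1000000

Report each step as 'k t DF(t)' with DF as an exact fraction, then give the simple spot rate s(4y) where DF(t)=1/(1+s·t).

step 1 [1y] zero: DF = P = 616/625 ≈ 0.985600
step 2 [2y] zero: DF = P = 4801/5000 ≈ 0.960200
step 3 [3y] swap r/1=397/14332: DF=(1 − 397/14332·(0.985600+0.960200))/(1+397/14332) = 4603/5000 ≈ 0.920600
step 4 [4y] bond c/1=3/200: DF=(949797/1000000 − 3/200·(0.985600+0.960200+0.920600))/(1+3/200) = 4467/5000 ≈ 0.893400

1 1 616/625
2 2 4801/5000
3 3 4603/5000
4 4 4467/5000
s(4y) = (1/(4467/5000) − 1)/(4) = 533/17868 ≈ 2.9830%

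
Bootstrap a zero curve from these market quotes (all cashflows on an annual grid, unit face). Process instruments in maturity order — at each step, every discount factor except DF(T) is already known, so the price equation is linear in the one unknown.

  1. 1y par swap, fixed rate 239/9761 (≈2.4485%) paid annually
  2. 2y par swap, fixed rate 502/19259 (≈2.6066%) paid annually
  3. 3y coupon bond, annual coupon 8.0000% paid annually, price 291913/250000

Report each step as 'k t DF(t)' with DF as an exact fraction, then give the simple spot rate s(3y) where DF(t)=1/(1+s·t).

1 1 9761/10000
2 2 4749/5000
3 3 1877/2000
s(3y) = (1/(1877/2000) − 1)/(3) = 41/1877 ≈ 2.1843%

step 1 [1y] swap r/1=239/9761: DF=(1 − 239/9761·(0))/(1+239/9761) = 9761/10000 ≈ 0.976100
step 2 [2y] swap r/1=502/19259: DF=(1 − 502/19259·(0.976100))/(1+502/19259) = 4749/5000 ≈ 0.949800
step 3 [3y] bond c/1=2/25: DF=(291913/250000 − 2/25·(0.976100+0.949800))/(1+2/25) = 1877/2000 ≈ 0.938500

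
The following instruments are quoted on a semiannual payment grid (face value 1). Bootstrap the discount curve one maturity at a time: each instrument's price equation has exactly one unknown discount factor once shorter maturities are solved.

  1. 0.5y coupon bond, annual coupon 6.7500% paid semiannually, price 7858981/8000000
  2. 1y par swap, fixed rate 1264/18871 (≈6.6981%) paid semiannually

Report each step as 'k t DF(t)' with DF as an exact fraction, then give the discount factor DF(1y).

1 1/2 9503/10000
2 1 1171/1250
DF(1y) = 1171/1250 ≈ 0.936800

step 1 [0.5y] bond c/2=27/800: DF=(7858981/8000000 − 27/800·(0))/(1+27/800) = 9503/10000 ≈ 0.950300
step 2 [1y] swap r/2=632/18871: DF=(1 − 632/18871·(0.950300))/(1+632/18871) = 1171/1250 ≈ 0.936800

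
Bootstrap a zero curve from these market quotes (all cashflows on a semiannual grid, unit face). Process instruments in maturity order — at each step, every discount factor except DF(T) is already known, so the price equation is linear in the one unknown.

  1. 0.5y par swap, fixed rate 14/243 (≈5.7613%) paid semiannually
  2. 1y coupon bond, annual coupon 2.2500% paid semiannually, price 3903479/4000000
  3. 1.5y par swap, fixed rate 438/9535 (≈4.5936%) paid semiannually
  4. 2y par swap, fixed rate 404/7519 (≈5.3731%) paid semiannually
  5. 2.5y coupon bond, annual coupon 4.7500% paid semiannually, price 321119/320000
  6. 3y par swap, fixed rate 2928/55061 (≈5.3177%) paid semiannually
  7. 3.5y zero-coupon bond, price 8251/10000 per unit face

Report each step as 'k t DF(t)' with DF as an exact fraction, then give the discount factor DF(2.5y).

step 1 [0.5y] swap r/2=7/243: DF=(1 − 7/243·(0))/(1+7/243) = 243/250 ≈ 0.972000
step 2 [1y] bond c/2=9/800: DF=(3903479/4000000 − 9/800·(0.972000))/(1+9/800) = 4771/5000 ≈ 0.954200
step 3 [1.5y] swap r/2=219/9535: DF=(1 − 219/9535·(0.972000+0.954200))/(1+219/9535) = 9343/10000 ≈ 0.934300
step 4 [2y] swap r/2=202/7519: DF=(1 − 202/7519·(0.972000+0.954200+0.934300))/(1+202/7519) = 899/1000 ≈ 0.899000
step 5 [2.5y] bond c/2=19/800: DF=(321119/320000 − 19/800·(0.972000+0.954200+0.934300+0.899000))/(1+19/800) = 893/1000 ≈ 0.893000
step 6 [3y] swap r/2=1464/55061: DF=(1 − 1464/55061·(0.972000+0.954200+0.934300+0.899000+0.893000))/(1+1464/55061) = 1067/1250 ≈ 0.853600
step 7 [3.5y] zero: DF = P = 8251/10000 ≈ 0.825100

1 1/2 243/250
2 1 4771/5000
3 3/2 9343/10000
4 2 899/1000
5 5/2 893/1000
6 3 1067/1250
7 7/2 8251/10000
DF(2.5y) = 893/1000 ≈ 0.893000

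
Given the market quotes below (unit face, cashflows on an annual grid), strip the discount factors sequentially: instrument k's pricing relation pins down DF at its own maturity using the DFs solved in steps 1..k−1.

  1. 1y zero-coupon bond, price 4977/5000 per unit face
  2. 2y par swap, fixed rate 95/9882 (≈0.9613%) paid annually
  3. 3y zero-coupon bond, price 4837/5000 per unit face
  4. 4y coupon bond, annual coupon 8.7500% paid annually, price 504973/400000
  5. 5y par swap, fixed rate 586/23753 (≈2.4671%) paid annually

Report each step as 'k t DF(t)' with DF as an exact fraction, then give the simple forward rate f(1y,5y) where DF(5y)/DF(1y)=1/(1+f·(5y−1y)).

1 1 4977/5000
2 2 981/1000
3 3 4837/5000
4 4 231/250
5 5 2207/2500
f(1y,5y) = ((4977/5000)/(2207/2500) − 1)/(4) = 563/17656 ≈ 3.1887%

step 1 [1y] zero: DF = P = 4977/5000 ≈ 0.995400
step 2 [2y] swap r/1=95/9882: DF=(1 − 95/9882·(0.995400))/(1+95/9882) = 981/1000 ≈ 0.981000
step 3 [3y] zero: DF = P = 4837/5000 ≈ 0.967400
step 4 [4y] bond c/1=7/80: DF=(504973/400000 − 7/80·(0.995400+0.981000+0.967400))/(1+7/80) = 231/250 ≈ 0.924000
step 5 [5y] swap r/1=586/23753: DF=(1 − 586/23753·(0.995400+0.981000+0.967400+0.924000))/(1+586/23753) = 2207/2500 ≈ 0.882800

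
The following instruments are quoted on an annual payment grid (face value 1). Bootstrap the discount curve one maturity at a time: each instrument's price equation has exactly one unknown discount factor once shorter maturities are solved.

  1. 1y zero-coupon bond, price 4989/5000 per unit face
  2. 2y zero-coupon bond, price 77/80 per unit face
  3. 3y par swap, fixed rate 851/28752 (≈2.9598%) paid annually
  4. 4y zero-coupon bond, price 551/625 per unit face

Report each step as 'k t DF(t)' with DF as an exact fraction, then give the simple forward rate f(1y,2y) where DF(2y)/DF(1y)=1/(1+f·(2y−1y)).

1 1 4989/5000
2 2 77/80
3 3 9149/10000
4 4 551/625
f(1y,2y) = ((4989/5000)/(77/80) − 1)/(1) = 353/9625 ≈ 3.6675%

step 1 [1y] zero: DF = P = 4989/5000 ≈ 0.997800
step 2 [2y] zero: DF = P = 77/80 ≈ 0.962500
step 3 [3y] swap r/1=851/28752: DF=(1 − 851/28752·(0.997800+0.962500))/(1+851/28752) = 9149/10000 ≈ 0.914900
step 4 [4y] zero: DF = P = 551/625 ≈ 0.881600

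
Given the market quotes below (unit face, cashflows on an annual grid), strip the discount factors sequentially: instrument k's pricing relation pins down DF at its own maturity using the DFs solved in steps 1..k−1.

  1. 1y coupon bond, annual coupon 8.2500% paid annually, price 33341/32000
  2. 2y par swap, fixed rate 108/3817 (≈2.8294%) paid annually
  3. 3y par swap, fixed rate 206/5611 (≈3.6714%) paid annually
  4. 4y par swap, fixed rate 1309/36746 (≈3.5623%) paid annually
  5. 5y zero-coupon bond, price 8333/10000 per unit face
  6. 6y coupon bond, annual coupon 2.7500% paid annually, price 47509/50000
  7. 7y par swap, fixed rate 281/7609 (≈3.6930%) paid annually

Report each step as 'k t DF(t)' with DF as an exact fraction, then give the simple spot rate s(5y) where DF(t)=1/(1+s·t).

1 1 77/80
2 2 473/500
3 3 897/1000
4 4 8691/10000
5 5 8333/10000
6 6 8041/10000
7 7 969/1250
s(5y) = (1/(8333/10000) − 1)/(5) = 1667/41665 ≈ 4.0010%

step 1 [1y] bond c/1=33/400: DF=(33341/32000 − 33/400·(0))/(1+33/400) = 77/80 ≈ 0.962500
step 2 [2y] swap r/1=108/3817: DF=(1 − 108/3817·(0.962500))/(1+108/3817) = 473/500 ≈ 0.946000
step 3 [3y] swap r/1=206/5611: DF=(1 − 206/5611·(0.962500+0.946000))/(1+206/5611) = 897/1000 ≈ 0.897000
step 4 [4y] swap r/1=1309/36746: DF=(1 − 1309/36746·(0.962500+0.946000+0.897000))/(1+1309/36746) = 8691/10000 ≈ 0.869100
step 5 [5y] zero: DF = P = 8333/10000 ≈ 0.833300
step 6 [6y] bond c/1=11/400: DF=(47509/50000 − 11/400·(0.962500+0.946000+0.897000+0.869100+0.833300))/(1+11/400) = 8041/10000 ≈ 0.804100
step 7 [7y] swap r/1=281/7609: DF=(1 − 281/7609·(0.962500+0.946000+0.897000+0.869100+0.833300+0.804100))/(1+281/7609) = 969/1250 ≈ 0.775200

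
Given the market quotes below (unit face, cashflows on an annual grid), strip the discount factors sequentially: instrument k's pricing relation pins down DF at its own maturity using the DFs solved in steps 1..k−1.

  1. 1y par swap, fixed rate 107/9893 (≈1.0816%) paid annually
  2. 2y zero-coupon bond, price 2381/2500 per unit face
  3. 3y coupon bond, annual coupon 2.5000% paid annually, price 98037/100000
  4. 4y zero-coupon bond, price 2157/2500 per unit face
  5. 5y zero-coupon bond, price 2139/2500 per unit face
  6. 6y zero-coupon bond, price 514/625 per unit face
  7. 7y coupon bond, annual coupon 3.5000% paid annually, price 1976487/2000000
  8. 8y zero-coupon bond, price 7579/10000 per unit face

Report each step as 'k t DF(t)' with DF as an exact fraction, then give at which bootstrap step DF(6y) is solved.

step 1 [1y] swap r/1=107/9893: DF=(1 − 107/9893·(0))/(1+107/9893) = 9893/10000 ≈ 0.989300
step 2 [2y] zero: DF = P = 2381/2500 ≈ 0.952400
step 3 [3y] bond c/1=1/40: DF=(98037/100000 − 1/40·(0.989300+0.952400))/(1+1/40) = 9091/10000 ≈ 0.909100
step 4 [4y] zero: DF = P = 2157/2500 ≈ 0.862800
step 5 [5y] zero: DF = P = 2139/2500 ≈ 0.855600
step 6 [6y] zero: DF = P = 514/625 ≈ 0.822400
step 7 [7y] bond c/1=7/200: DF=(1976487/2000000 − 7/200·(0.989300+0.952400+0.909100+0.862800+0.855600+0.822400))/(1+7/200) = 309/400 ≈ 0.772500
step 8 [8y] zero: DF = P = 7579/10000 ≈ 0.757900

1 1 9893/10000
2 2 2381/2500
3 3 9091/10000
4 4 2157/2500
5 5 2139/2500
6 6 514/625
7 7 309/400
8 8 7579/10000
DF(6y) is solved at step 6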